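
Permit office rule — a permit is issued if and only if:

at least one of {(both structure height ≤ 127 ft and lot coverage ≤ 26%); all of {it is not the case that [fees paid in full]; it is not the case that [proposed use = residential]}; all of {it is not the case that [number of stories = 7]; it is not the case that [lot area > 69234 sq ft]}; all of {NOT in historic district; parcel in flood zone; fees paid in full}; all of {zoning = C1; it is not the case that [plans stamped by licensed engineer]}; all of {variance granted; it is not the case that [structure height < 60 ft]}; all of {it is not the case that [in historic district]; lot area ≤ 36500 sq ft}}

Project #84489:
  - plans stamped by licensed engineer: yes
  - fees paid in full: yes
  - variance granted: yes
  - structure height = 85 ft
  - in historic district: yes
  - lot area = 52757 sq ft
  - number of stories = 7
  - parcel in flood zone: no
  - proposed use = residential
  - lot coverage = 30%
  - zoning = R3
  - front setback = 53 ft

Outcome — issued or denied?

Issued

Atomic conditions:
  structure height ≤ 127 ft: 85 ≤ 127 is true
  lot coverage ≤ 26%: 30 ≤ 26 is false
  fees paid in full: yes → true
  proposed use = residential: residential == residential is true
  number of stories = 7: 7 == 7 is true
  lot area > 69234 sq ft: 52757 > 69234 is false
  NOT in historic district: yes → false
  parcel in flood zone: no → false
  zoning = C1: R3 == C1 is false
  plans stamped by licensed engineer: yes → true
  variance granted: yes → true
  structure height < 60 ft: 85 < 60 is false
  in historic district: yes → true
  lot area ≤ 36500 sq ft: 52757 ≤ 36500 is false
Combine:
[1] true AND false = false
[2.1] NOT true = false
[2.2] NOT true = false
[2] false AND false = false
[3.1] NOT true = false
[3.2] NOT false = true
[3] false AND true = false
[4] false AND false AND true = false
[5.2] NOT true = false
[5] false AND false = false
[6.2] NOT false = true
[6] true AND true = true
[7.1] NOT true = false
[7] false AND false = false
[root] false OR false OR false OR false OR false OR true OR false = true
Overall: true → issued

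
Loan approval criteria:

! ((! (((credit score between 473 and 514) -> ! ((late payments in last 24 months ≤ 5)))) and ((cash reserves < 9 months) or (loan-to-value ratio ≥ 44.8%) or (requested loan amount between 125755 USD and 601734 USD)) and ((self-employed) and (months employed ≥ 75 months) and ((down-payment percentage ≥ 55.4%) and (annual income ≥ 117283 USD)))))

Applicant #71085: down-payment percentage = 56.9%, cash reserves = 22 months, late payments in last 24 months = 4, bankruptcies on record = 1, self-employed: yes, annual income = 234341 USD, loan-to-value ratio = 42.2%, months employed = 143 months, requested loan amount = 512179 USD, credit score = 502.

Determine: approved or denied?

Atomic conditions:
  credit score between 473 and 514: 502 in [473, 514] is true
  late payments in last 24 months ≤ 5: 4 ≤ 5 is true
  cash reserves < 9 months: 22 < 9 is false
  loan-to-value ratio ≥ 44.8%: 42.2 ≥ 44.8 is false
  requested loan amount between 125755 USD and 601734 USD: 512179 in [125755, 601734] is true
  self-employed: yes → true
  months employed ≥ 75 months: 143 ≥ 75 is true
  down-payment percentage ≥ 55.4%: 56.9 ≥ 55.4 is true
  annual income ≥ 117283 USD: 234341 ≥ 117283 is true
Combine:
[1.1.1.2] NOT true = false
[1.1.1] true → false = false
[1.1] NOT false = true
[1.2] false OR false OR true = true
[1.3.3] true AND true = true
[1.3] true AND true AND true = true
[1] true AND true AND true = true
[root] NOT true = false
Overall: false → denied

Denied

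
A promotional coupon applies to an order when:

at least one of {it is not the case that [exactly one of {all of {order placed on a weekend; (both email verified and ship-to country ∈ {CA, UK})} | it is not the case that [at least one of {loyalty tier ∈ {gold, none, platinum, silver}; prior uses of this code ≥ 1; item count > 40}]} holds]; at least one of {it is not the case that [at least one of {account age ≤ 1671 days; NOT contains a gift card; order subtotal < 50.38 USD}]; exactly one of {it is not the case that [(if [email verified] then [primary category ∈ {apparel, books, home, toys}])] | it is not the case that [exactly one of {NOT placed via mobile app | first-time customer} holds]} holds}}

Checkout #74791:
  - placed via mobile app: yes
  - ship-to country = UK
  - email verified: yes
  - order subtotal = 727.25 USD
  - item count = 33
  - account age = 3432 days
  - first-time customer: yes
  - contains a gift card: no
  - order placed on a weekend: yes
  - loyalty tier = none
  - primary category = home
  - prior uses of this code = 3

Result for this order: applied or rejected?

Rejected

Atomic conditions:
  order placed on a weekend: yes → true
  email verified: yes → true
  ship-to country ∈ {CA, UK}: UK is in the set → true
  loyalty tier ∈ {gold, none, platinum, silver}: none is in the set → true
  prior uses of this code ≥ 1: 3 ≥ 1 is true
  item count > 40: 33 > 40 is false
  account age ≤ 1671 days: 3432 ≤ 1671 is false
  NOT contains a gift card: no → true
  order subtotal < 50.38 USD: 727.25 < 50.38 is false
  primary category ∈ {apparel, books, home, toys}: home is in the set → true
  NOT placed via mobile app: yes → false
  first-time customer: yes → true
Combine:
[1.1.1.2] true AND true = true
[1.1.1] true AND true = true
[1.1.2.1] true OR true OR false = true
[1.1.2] NOT true = false
[1.1] exactly-one(true, false) = true
[1] NOT true = false
[2.1.1] false OR true OR false = true
[2.1] NOT true = false
[2.2.1.1] true → true = true
[2.2.1] NOT true = false
[2.2.2.1] exactly-one(false, true) = true
[2.2.2] NOT true = false
[2.2] exactly-one(false, false) = false
[2] false OR false = false
[root] false OR false = false
Overall: false → rejected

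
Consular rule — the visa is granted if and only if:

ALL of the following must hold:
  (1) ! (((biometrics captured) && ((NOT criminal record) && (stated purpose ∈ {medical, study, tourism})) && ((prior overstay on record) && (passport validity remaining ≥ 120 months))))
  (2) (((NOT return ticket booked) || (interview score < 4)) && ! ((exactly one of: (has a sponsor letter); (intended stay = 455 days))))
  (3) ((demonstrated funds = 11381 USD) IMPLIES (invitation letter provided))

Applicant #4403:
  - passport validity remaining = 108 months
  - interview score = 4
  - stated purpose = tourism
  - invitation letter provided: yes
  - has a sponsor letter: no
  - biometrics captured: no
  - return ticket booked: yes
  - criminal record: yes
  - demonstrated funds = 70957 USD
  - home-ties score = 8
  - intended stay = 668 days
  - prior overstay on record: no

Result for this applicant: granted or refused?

Refused

Atomic conditions:
  biometrics captured: no → false
  NOT criminal record: yes → false
  stated purpose ∈ {medical, study, tourism}: tourism is in the set → true
  prior overstay on record: no → false
  passport validity remaining ≥ 120 months: 108 ≥ 120 is false
  NOT return ticket booked: yes → false
  interview score < 4: 4 < 4 is false
  has a sponsor letter: no → false
  intended stay = 455 days: 668 == 455 is false
  demonstrated funds = 11381 USD: 70957 == 11381 is false
  invitation letter provided: yes → true
Combine:
[1.1.2] false AND true = false
[1.1.3] false AND false = false
[1.1] false AND false AND false = false
[1] NOT false = true
[2.1] false OR false = false
[2.2.1] exactly-one(false, false) = false
[2.2] NOT false = true
[2] false AND true = false
[3] false → true (antecedent false ⇒ implication holds) = true
[root] true AND false AND true = false
Overall: false → refused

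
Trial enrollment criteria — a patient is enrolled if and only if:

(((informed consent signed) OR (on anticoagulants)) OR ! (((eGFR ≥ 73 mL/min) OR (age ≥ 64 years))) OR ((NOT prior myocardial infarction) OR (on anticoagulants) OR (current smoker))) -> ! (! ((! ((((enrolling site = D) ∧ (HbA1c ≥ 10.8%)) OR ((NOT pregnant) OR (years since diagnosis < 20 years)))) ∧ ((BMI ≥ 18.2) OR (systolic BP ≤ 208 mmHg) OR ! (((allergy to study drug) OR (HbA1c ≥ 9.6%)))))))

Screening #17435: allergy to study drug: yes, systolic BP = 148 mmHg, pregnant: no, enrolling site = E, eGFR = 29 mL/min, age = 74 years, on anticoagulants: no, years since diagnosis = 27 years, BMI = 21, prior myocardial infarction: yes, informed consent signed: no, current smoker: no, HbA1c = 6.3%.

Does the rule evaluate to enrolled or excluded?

Enrolled

Atomic conditions:
  informed consent signed: no → false
  on anticoagulants: no → false
  eGFR ≥ 73 mL/min: 29 ≥ 73 is false
  age ≥ 64 years: 74 ≥ 64 is true
  NOT prior myocardial infarction: yes → false
  current smoker: no → false
  enrolling site = D: E == D is false
  HbA1c ≥ 10.8%: 6.3 ≥ 10.8 is false
  NOT pregnant: no → true
  years since diagnosis < 20 years: 27 < 20 is false
  BMI ≥ 18.2: 21 ≥ 18.2 is true
  systolic BP ≤ 208 mmHg: 148 ≤ 208 is true
  allergy to study drug: yes → true
  HbA1c ≥ 9.6%: 6.3 ≥ 9.6 is false
Combine:
[1.1] false OR false = false
[1.2.1] false OR true = true
[1.2] NOT true = false
[1.3] false OR false OR false = false
[1] false OR false OR false = false
[2.1.1.1.1.1] false AND false = false
[2.1.1.1.1.2] true OR false = true
[2.1.1.1.1] false OR true = true
[2.1.1.1] NOT true = false
[2.1.1.2.3.1] true OR false = true
[2.1.1.2.3] NOT true = false
[2.1.1.2] true OR true OR false = true
[2.1.1] false AND true = false
[2.1] NOT false = true
[2] NOT true = false
[root] false → false (antecedent false ⇒ implication holds) = true
Overall: true → enrolled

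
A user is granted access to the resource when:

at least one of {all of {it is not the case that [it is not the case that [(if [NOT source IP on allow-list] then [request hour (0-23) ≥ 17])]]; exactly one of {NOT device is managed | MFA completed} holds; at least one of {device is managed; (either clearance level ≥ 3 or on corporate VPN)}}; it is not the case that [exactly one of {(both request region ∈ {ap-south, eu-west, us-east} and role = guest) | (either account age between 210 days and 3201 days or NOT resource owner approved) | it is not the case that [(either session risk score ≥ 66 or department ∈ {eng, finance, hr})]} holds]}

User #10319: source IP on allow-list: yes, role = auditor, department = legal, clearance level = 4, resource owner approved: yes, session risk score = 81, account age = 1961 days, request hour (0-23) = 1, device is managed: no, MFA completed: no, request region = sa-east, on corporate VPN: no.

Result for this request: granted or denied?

Granted

Atomic conditions:
  NOT source IP on allow-list: yes → false
  request hour (0-23) ≥ 17: 1 ≥ 17 is false
  NOT device is managed: no → true
  MFA completed: no → false
  device is managed: no → false
  clearance level ≥ 3: 4 ≥ 3 is true
  on corporate VPN: no → false
  request region ∈ {ap-south, eu-west, us-east}: sa-east is not in the set → false
  role = guest: auditor == guest is false
  account age between 210 days and 3201 days: 1961 in [210, 3201] is true
  NOT resource owner approved: yes → false
  session risk score ≥ 66: 81 ≥ 66 is true
  department ∈ {eng, finance, hr}: legal is not in the set → false
Combine:
[1.1.1.1] false → false (antecedent false ⇒ implication holds) = true
[1.1.1] NOT true = false
[1.1] NOT false = true
[1.2] exactly-one(true, false) = true
[1.3.2] true OR false = true
[1.3] false OR true = true
[1] true AND true AND true = true
[2.1.1] false AND false = false
[2.1.2] true OR false = true
[2.1.3.1] true OR false = true
[2.1.3] NOT true = false
[2.1] exactly-one(false, true, false) = true
[2] NOT true = false
[root] true OR false = true
Overall: true → granted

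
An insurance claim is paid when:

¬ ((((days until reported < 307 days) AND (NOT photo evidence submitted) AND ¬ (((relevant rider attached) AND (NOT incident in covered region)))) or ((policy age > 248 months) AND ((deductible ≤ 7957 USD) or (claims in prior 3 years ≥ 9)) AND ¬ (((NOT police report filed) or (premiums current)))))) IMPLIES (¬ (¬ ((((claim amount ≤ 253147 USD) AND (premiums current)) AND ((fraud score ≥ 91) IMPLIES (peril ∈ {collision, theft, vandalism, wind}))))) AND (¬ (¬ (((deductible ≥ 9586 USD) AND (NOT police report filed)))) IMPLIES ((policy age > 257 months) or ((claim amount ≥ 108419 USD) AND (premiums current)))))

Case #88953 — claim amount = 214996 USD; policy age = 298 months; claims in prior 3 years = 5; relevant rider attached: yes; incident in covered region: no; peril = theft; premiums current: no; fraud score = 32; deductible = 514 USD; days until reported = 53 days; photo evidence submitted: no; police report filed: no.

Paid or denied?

Atomic conditions:
  days until reported < 307 days: 53 < 307 is true
  NOT photo evidence submitted: no → true
  relevant rider attached: yes → true
  NOT incident in covered region: no → true
  policy age > 248 months: 298 > 248 is true
  deductible ≤ 7957 USD: 514 ≤ 7957 is true
  claims in prior 3 years ≥ 9: 5 ≥ 9 is false
  NOT police report filed: no → true
  premiums current: no → false
  claim amount ≤ 253147 USD: 214996 ≤ 253147 is true
  fraud score ≥ 91: 32 ≥ 91 is false
  peril ∈ {collision, theft, vandalism, wind}: theft is in the set → true
  deductible ≥ 9586 USD: 514 ≥ 9586 is false
  policy age > 257 months: 298 > 257 is true
  claim amount ≥ 108419 USD: 214996 ≥ 108419 is true
Combine:
[1.1.1.3.1] true AND true = true
[1.1.1.3] NOT true = false
[1.1.1] true AND true AND false = false
[1.1.2.2] true OR false = true
[1.1.2.3.1] true OR false = true
[1.1.2.3] NOT true = false
[1.1.2] true AND true AND false = false
[1.1] false OR false = false
[1] NOT false = true
[2.1.1.1.1] true AND false = false
[2.1.1.1.2] false → true (antecedent false ⇒ implication holds) = true
[2.1.1.1] false AND true = false
[2.1.1] NOT false = true
[2.1] NOT true = false
[2.2.1.1.1] false AND true = false
[2.2.1.1] NOT false = true
[2.2.1] NOT true = false
[2.2.2.2] true AND false = false
[2.2.2] true OR false = true
[2.2] false → true (antecedent false ⇒ implication holds) = true
[2] false AND true = false
[root] true → false = false
Overall: false → denied

Denied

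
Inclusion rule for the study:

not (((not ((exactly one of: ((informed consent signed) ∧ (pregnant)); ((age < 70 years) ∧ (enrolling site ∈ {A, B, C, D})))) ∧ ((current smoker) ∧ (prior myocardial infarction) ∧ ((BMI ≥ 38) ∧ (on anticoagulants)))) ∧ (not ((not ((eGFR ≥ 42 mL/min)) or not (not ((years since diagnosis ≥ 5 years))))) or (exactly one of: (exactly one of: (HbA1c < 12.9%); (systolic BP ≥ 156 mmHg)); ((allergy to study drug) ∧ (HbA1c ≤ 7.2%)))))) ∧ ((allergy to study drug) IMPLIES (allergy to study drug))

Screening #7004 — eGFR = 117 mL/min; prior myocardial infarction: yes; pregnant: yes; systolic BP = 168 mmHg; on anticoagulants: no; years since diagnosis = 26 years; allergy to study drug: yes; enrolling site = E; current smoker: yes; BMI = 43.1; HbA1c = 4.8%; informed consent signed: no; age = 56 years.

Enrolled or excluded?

Enrolled

Atomic conditions:
  informed consent signed: no → false
  pregnant: yes → true
  age < 70 years: 56 < 70 is true
  enrolling site ∈ {A, B, C, D}: E is not in the set → false
  current smoker: yes → true
  prior myocardial infarction: yes → true
  BMI ≥ 38: 43.1 ≥ 38 is true
  on anticoagulants: no → false
  eGFR ≥ 42 mL/min: 117 ≥ 42 is true
  years since diagnosis ≥ 5 years: 26 ≥ 5 is true
  HbA1c < 12.9%: 4.8 < 12.9 is true
  systolic BP ≥ 156 mmHg: 168 ≥ 156 is true
  allergy to study drug: yes → true
  HbA1c ≤ 7.2%: 4.8 ≤ 7.2 is true
Combine:
[1.1.1.1.1.1] false AND true = false
[1.1.1.1.1.2] true AND false = false
[1.1.1.1.1] exactly-one(false, false) = false
[1.1.1.1] NOT false = true
[1.1.1.2.3] true AND false = false
[1.1.1.2] true AND true AND false = false
[1.1.1] true AND false = false
[1.1.2.1.1.1] NOT true = false
[1.1.2.1.1.2.1] NOT true = false
[1.1.2.1.1.2] NOT false = true
[1.1.2.1.1] false OR true = true
[1.1.2.1] NOT true = false
[1.1.2.2.1] exactly-one(true, true) = false
[1.1.2.2.2] true AND true = true
[1.1.2.2] exactly-one(false, true) = true
[1.1.2] false OR true = true
[1.1] false AND true = false
[1] NOT false = true
[2] true → true = true
[root] true AND true = true
Overall: true → enrolled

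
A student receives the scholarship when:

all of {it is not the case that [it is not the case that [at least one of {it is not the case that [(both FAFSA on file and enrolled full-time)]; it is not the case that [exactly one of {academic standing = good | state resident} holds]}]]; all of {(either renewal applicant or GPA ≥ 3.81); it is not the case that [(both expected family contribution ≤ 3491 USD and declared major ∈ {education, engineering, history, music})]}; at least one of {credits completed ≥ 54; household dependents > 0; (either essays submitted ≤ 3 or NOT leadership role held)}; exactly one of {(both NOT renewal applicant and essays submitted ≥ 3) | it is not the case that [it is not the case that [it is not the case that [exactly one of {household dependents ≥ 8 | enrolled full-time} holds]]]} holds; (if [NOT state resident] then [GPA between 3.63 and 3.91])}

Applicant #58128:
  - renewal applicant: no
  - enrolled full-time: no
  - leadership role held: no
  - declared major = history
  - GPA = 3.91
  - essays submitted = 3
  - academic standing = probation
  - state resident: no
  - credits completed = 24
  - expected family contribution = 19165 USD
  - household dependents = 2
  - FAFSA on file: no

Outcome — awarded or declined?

Declined

Atomic conditions:
  FAFSA on file: no → false
  enrolled full-time: no → false
  academic standing = good: probation == good is false
  state resident: no → false
  renewal applicant: no → false
  GPA ≥ 3.81: 3.91 ≥ 3.81 is true
  expected family contribution ≤ 3491 USD: 19165 ≤ 3491 is false
  declared major ∈ {education, engineering, history, music}: history is in the set → true
  credits completed ≥ 54: 24 ≥ 54 is false
  household dependents > 0: 2 > 0 is true
  essays submitted ≤ 3: 3 ≤ 3 is true
  NOT leadership role held: no → true
  NOT renewal applicant: no → true
  essays submitted ≥ 3: 3 ≥ 3 is true
  household dependents ≥ 8: 2 ≥ 8 is false
  NOT state resident: no → true
  GPA between 3.63 and 3.91: 3.91 in [3.63, 3.91] is true
Combine:
[1.1.1.1.1] false AND false = false
[1.1.1.1] NOT false = true
[1.1.1.2.1] exactly-one(false, false) = false
[1.1.1.2] NOT false = true
[1.1.1] true OR true = true
[1.1] NOT true = false
[1] NOT false = true
[2.1] false OR true = true
[2.2.1] false AND true = false
[2.2] NOT false = true
[2] true AND true = true
[3.3] true OR true = true
[3] false OR true OR true = true
[4.1] true AND true = true
[4.2.1.1.1] exactly-one(false, false) = false
[4.2.1.1] NOT false = true
[4.2.1] NOT true = false
[4.2] NOT false = true
[4] exactly-one(true, true) = false
[5] true → true = true
[root] true AND true AND true AND false AND true = false
Overall: false → declined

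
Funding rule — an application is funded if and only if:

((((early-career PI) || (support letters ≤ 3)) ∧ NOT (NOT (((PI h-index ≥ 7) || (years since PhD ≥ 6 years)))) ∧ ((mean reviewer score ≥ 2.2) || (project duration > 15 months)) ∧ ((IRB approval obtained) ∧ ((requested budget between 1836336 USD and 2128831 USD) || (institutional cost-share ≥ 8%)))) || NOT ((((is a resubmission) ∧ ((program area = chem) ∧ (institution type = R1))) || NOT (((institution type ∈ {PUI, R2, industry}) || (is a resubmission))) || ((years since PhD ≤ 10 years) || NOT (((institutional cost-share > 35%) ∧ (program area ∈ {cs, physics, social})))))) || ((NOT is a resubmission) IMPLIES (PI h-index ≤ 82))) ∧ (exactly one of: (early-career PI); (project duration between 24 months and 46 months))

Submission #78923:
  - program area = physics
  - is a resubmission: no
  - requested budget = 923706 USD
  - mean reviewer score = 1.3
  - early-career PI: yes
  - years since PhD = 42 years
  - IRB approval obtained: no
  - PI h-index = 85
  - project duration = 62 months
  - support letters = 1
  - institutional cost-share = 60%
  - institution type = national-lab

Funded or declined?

Declined

Atomic conditions:
  early-career PI: yes → true
  support letters ≤ 3: 1 ≤ 3 is true
  PI h-index ≥ 7: 85 ≥ 7 is true
  years since PhD ≥ 6 years: 42 ≥ 6 is true
  mean reviewer score ≥ 2.2: 1.3 ≥ 2.2 is false
  project duration > 15 months: 62 > 15 is true
  IRB approval obtained: no → false
  requested budget between 1836336 USD and 2128831 USD: 923706 in [1836336, 2128831] is false
  institutional cost-share ≥ 8%: 60 ≥ 8 is true
  is a resubmission: no → false
  program area = chem: physics == chem is false
  institution type = R1: national-lab == R1 is false
  institution type ∈ {PUI, R2, industry}: national-lab is not in the set → false
  years since PhD ≤ 10 years: 42 ≤ 10 is false
  institutional cost-share > 35%: 60 > 35 is true
  program area ∈ {cs, physics, social}: physics is in the set → true
  NOT is a resubmission: no → true
  PI h-index ≤ 82: 85 ≤ 82 is false
  project duration between 24 months and 46 months: 62 in [24, 46] is false
Combine:
[1.1.1] true OR true = true
[1.1.2.1.1] true OR true = true
[1.1.2.1] NOT true = false
[1.1.2] NOT false = true
[1.1.3] false OR true = true
[1.1.4.2] false OR true = true
[1.1.4] false AND true = false
[1.1] true AND true AND true AND false = false
[1.2.1.1.2] false AND false = false
[1.2.1.1] false AND false = false
[1.2.1.2.1] false OR false = false
[1.2.1.2] NOT false = true
[1.2.1.3.2.1] true AND true = true
[1.2.1.3.2] NOT true = false
[1.2.1.3] false OR false = false
[1.2.1] false OR true OR false = true
[1.2] NOT true = false
[1.3] true → false = false
[1] false OR false OR false = false
[2] exactly-one(true, false) = true
[root] false AND true = false
Overall: false → declined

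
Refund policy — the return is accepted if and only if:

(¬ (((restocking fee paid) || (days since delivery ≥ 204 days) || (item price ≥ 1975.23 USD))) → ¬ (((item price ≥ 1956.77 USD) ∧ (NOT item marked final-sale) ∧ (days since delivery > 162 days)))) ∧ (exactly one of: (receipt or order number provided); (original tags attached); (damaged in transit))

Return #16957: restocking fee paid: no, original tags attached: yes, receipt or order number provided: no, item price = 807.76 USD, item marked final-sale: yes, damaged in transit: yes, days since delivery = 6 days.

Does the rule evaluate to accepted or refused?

Refused

Atomic conditions:
  restocking fee paid: no → false
  days since delivery ≥ 204 days: 6 ≥ 204 is false
  item price ≥ 1975.23 USD: 807.76 ≥ 1975.23 is false
  item price ≥ 1956.77 USD: 807.76 ≥ 1956.77 is false
  NOT item marked final-sale: yes → false
  days since delivery > 162 days: 6 > 162 is false
  receipt or order number provided: no → false
  original tags attached: yes → true
  damaged in transit: yes → true
Combine:
[1.1.1] false OR false OR false = false
[1.1] NOT false = true
[1.2.1] false AND false AND false = false
[1.2] NOT false = true
[1] true → true = true
[2] exactly-one(false, true, true) = false
[root] true AND false = false
Overall: false → refused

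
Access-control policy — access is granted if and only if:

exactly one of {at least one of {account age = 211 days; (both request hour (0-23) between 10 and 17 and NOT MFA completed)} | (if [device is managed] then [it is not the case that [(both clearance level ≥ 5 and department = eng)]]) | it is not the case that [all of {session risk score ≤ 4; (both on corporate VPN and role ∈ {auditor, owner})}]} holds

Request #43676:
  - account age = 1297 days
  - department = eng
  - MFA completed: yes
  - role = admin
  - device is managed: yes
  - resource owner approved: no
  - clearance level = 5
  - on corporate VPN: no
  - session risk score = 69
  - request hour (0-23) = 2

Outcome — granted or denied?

Atomic conditions:
  account age = 211 days: 1297 == 211 is false
  request hour (0-23) between 10 and 17: 2 in [10, 17] is false
  NOT MFA completed: yes → false
  device is managed: yes → true
  clearance level ≥ 5: 5 ≥ 5 is true
  department = eng: eng == eng is true
  session risk score ≤ 4: 69 ≤ 4 is false
  on corporate VPN: no → false
  role ∈ {auditor, owner}: admin is not in the set → false
Combine:
[1.2] false AND false = false
[1] false OR false = false
[2.2.1] true AND true = true
[2.2] NOT true = false
[2] true → false = false
[3.1.2] false AND false = false
[3.1] false AND false = false
[3] NOT false = true
[root] exactly-one(false, false, true) = true
Overall: true → granted

Granted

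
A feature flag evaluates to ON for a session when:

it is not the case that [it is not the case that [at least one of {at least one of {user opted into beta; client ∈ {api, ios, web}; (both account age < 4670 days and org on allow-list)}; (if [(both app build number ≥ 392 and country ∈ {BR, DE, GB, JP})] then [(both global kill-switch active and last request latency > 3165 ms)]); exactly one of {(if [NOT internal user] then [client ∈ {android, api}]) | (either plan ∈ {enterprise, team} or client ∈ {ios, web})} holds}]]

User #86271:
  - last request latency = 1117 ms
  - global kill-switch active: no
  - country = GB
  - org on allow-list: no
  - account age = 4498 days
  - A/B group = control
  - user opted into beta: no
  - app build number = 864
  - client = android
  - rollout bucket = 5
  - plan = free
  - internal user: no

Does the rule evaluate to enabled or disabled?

Enabled

Atomic conditions:
  user opted into beta: no → false
  client ∈ {api, ios, web}: android is not in the set → false
  account age < 4670 days: 4498 < 4670 is true
  org on allow-list: no → false
  app build number ≥ 392: 864 ≥ 392 is true
  country ∈ {BR, DE, GB, JP}: GB is in the set → true
  global kill-switch active: no → false
  last request latency > 3165 ms: 1117 > 3165 is false
  NOT internal user: no → true
  client ∈ {android, api}: android is in the set → true
  plan ∈ {enterprise, team}: free is not in the set → false
  client ∈ {ios, web}: android is not in the set → false
Combine:
[1.1.1.3] true AND false = false
[1.1.1] false OR false OR false = false
[1.1.2.1] true AND true = true
[1.1.2.2] false AND false = false
[1.1.2] true → false = false
[1.1.3.1] true → true = true
[1.1.3.2] false OR false = false
[1.1.3] exactly-one(true, false) = true
[1.1] false OR false OR true = true
[1] NOT true = false
[root] NOT false = true
Overall: true → enabled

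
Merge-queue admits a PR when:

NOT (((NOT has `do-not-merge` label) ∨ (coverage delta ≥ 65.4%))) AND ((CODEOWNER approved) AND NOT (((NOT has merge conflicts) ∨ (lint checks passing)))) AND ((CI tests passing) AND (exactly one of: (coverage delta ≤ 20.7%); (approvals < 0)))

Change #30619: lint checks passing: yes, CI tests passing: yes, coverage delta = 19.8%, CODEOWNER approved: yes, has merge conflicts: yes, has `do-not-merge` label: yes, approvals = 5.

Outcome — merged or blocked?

Atomic conditions:
  NOT has `do-not-merge` label: yes → false
  coverage delta ≥ 65.4%: 19.8 ≥ 65.4 is false
  CODEOWNER approved: yes → true
  NOT has merge conflicts: yes → false
  lint checks passing: yes → true
  CI tests passing: yes → true
  coverage delta ≤ 20.7%: 19.8 ≤ 20.7 is true
  approvals < 0: 5 < 0 is false
Combine:
[1.1] false OR false = false
[1] NOT false = true
[2.2.1] false OR true = true
[2.2] NOT true = false
[2] true AND false = false
[3.2] exactly-one(true, false) = true
[3] true AND true = true
[root] true AND false AND true = false
Overall: false → blocked

Blocked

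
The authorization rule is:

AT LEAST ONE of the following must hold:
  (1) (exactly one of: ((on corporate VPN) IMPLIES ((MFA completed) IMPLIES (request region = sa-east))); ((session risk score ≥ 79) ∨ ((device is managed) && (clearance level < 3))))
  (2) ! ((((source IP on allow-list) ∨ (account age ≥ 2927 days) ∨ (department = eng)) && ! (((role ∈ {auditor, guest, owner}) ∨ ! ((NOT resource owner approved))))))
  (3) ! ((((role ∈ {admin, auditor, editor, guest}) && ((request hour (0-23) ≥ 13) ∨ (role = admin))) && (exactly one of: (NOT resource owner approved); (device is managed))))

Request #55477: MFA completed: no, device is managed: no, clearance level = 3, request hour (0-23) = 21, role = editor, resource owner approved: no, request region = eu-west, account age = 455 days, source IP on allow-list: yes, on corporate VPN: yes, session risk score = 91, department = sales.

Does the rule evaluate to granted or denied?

Atomic conditions:
  on corporate VPN: yes → true
  MFA completed: no → false
  request region = sa-east: eu-west == sa-east is false
  session risk score ≥ 79: 91 ≥ 79 is true
  device is managed: no → false
  clearance level < 3: 3 < 3 is false
  source IP on allow-list: yes → true
  account age ≥ 2927 days: 455 ≥ 2927 is false
  department = eng: sales == eng is false
  role ∈ {auditor, guest, owner}: editor is not in the set → false
  NOT resource owner approved: no → true
  role ∈ {admin, auditor, editor, guest}: editor is in the set → true
  request hour (0-23) ≥ 13: 21 ≥ 13 is true
  role = admin: editor == admin is false
Combine:
[1.1.2] false → false (antecedent false ⇒ implication holds) = true
[1.1] true → true = true
[1.2.2] false AND false = false
[1.2] true OR false = true
[1] exactly-one(true, true) = false
[2.1.1] true OR false OR false = true
[2.1.2.1.2] NOT true = false
[2.1.2.1] false OR false = false
[2.1.2] NOT false = true
[2.1] true AND true = true
[2] NOT true = false
[3.1.1.2] true OR false = true
[3.1.1] true AND true = true
[3.1.2] exactly-one(true, false) = true
[3.1] true AND true = true
[3] NOT true = false
[root] false OR false OR false = false
Overall: false → denied

Denied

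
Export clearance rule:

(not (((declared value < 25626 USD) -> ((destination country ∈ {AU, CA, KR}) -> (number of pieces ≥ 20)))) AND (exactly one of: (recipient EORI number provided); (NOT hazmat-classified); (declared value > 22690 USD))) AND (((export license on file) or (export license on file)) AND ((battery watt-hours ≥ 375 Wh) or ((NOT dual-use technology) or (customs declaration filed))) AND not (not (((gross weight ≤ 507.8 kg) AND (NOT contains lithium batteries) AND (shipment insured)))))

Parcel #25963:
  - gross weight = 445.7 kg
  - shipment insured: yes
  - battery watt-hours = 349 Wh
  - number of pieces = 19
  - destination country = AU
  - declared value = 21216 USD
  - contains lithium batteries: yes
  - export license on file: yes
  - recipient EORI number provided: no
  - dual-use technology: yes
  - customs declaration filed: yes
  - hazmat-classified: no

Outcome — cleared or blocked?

Atomic conditions:
  declared value < 25626 USD: 21216 < 25626 is true
  destination country ∈ {AU, CA, KR}: AU is in the set → true
  number of pieces ≥ 20: 19 ≥ 20 is false
  recipient EORI number provided: no → false
  NOT hazmat-classified: no → true
  declared value > 22690 USD: 21216 > 22690 is false
  export license on file: yes → true
  battery watt-hours ≥ 375 Wh: 349 ≥ 375 is false
  NOT dual-use technology: yes → false
  customs declaration filed: yes → true
  gross weight ≤ 507.8 kg: 445.7 ≤ 507.8 is true
  NOT contains lithium batteries: yes → false
  shipment insured: yes → true
Combine:
[1.1.1.2] true → false = false
[1.1.1] true → false = false
[1.1] NOT false = true
[1.2] exactly-one(false, true, false) = true
[1] true AND true = true
[2.1] true OR true = true
[2.2.2] false OR true = true
[2.2] false OR true = true
[2.3.1.1] true AND false AND true = false
[2.3.1] NOT false = true
[2.3] NOT true = false
[2] true AND true AND false = false
[root] true AND false = false
Overall: false → blocked

Blocked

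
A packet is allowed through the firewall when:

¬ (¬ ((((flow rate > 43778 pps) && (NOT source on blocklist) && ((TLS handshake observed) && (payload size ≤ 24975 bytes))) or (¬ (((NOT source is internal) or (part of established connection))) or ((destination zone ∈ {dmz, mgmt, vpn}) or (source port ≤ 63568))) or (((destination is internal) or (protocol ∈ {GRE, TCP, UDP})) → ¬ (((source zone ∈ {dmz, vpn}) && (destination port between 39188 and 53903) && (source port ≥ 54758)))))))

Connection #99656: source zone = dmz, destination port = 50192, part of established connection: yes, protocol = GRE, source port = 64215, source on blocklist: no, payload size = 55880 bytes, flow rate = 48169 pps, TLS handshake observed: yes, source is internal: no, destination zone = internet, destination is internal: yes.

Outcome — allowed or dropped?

Dropped

Atomic conditions:
  flow rate > 43778 pps: 48169 > 43778 is true
  NOT source on blocklist: no → true
  TLS handshake observed: yes → true
  payload size ≤ 24975 bytes: 55880 ≤ 24975 is false
  NOT source is internal: no → true
  part of established connection: yes → true
  destination zone ∈ {dmz, mgmt, vpn}: internet is not in the set → false
  source port ≤ 63568: 64215 ≤ 63568 is false
  destination is internal: yes → true
  protocol ∈ {GRE, TCP, UDP}: GRE is in the set → true
  source zone ∈ {dmz, vpn}: dmz is in the set → true
  destination port between 39188 and 53903: 50192 in [39188, 53903] is true
  source port ≥ 54758: 64215 ≥ 54758 is true
Combine:
[1.1.1.3] true AND false = false
[1.1.1] true AND true AND false = false
[1.1.2.1.1] true OR true = true
[1.1.2.1] NOT true = false
[1.1.2.2] false OR false = false
[1.1.2] false OR false = false
[1.1.3.1] true OR true = true
[1.1.3.2.1] true AND true AND true = true
[1.1.3.2] NOT true = false
[1.1.3] true → false = false
[1.1] false OR false OR false = false
[1] NOT false = true
[root] NOT true = false
Overall: false → dropped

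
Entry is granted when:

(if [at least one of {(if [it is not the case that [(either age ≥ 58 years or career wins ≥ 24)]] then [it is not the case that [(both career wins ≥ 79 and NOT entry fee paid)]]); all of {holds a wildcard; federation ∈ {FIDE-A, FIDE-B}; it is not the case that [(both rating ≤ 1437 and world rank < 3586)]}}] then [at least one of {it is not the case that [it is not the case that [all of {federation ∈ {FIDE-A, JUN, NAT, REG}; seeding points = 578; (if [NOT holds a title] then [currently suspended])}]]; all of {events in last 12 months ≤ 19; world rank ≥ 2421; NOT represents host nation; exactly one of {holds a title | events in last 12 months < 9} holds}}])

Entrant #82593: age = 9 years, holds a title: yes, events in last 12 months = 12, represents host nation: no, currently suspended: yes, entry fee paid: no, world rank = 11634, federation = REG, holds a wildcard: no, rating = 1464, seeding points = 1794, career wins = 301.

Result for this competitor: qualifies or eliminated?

Atomic conditions:
  age ≥ 58 years: 9 ≥ 58 is false
  career wins ≥ 24: 301 ≥ 24 is true
  career wins ≥ 79: 301 ≥ 79 is true
  NOT entry fee paid: no → true
  holds a wildcard: no → false
  federation ∈ {FIDE-A, FIDE-B}: REG is not in the set → false
  rating ≤ 1437: 1464 ≤ 1437 is false
  world rank < 3586: 11634 < 3586 is false
  federation ∈ {FIDE-A, JUN, NAT, REG}: REG is in the set → true
  seeding points = 578: 1794 == 578 is false
  NOT holds a title: yes → false
  currently suspended: yes → true
  events in last 12 months ≤ 19: 12 ≤ 19 is true
  world rank ≥ 2421: 11634 ≥ 2421 is true
  NOT represents host nation: no → true
  holds a title: yes → true
  events in last 12 months < 9: 12 < 9 is false
Combine:
[1.1.1.1] false OR true = true
[1.1.1] NOT true = false
[1.1.2.1] true AND true = true
[1.1.2] NOT true = false
[1.1] false → false (antecedent false ⇒ implication holds) = true
[1.2.3.1] false AND false = false
[1.2.3] NOT false = true
[1.2] false AND false AND true = false
[1] true OR false = true
[2.1.1.1.3] false → true (antecedent false ⇒ implication holds) = true
[2.1.1.1] true AND false AND true = false
[2.1.1] NOT false = true
[2.1] NOT true = false
[2.2.4] exactly-one(true, false) = true
[2.2] true AND true AND true AND true = true
[2] false OR true = true
[root] true → true = true
Overall: true → qualifies

Qualifies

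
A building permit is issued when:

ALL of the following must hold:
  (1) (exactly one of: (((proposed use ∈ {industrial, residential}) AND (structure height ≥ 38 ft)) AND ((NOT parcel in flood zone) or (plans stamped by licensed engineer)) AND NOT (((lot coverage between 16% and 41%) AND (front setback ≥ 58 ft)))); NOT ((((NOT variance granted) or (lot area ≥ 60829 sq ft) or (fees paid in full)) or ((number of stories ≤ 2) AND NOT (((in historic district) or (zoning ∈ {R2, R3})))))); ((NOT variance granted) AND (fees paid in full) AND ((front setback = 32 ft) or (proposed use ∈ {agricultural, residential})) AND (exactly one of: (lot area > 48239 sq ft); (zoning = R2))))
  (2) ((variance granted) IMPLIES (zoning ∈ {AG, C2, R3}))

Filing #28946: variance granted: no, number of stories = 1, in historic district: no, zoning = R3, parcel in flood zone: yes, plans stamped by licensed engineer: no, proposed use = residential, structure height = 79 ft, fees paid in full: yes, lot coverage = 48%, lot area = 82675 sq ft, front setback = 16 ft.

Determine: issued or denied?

Atomic conditions:
  proposed use ∈ {industrial, residential}: residential is in the set → true
  structure height ≥ 38 ft: 79 ≥ 38 is true
  NOT parcel in flood zone: yes → false
  plans stamped by licensed engineer: no → false
  lot coverage between 16% and 41%: 48 in [16, 41] is false
  front setback ≥ 58 ft: 16 ≥ 58 is false
  NOT variance granted: no → true
  lot area ≥ 60829 sq ft: 82675 ≥ 60829 is true
  fees paid in full: yes → true
  number of stories ≤ 2: 1 ≤ 2 is true
  in historic district: no → false
  zoning ∈ {R2, R3}: R3 is in the set → true
  front setback = 32 ft: 16 == 32 is false
  proposed use ∈ {agricultural, residential}: residential is in the set → true
  lot area > 48239 sq ft: 82675 > 48239 is true
  zoning = R2: R3 == R2 is false
  variance granted: no → false
  zoning ∈ {AG, C2, R3}: R3 is in the set → true
Combine:
[1.1.1] true AND true = true
[1.1.2] false OR false = false
[1.1.3.1] false AND false = false
[1.1.3] NOT false = true
[1.1] true AND false AND true = false
[1.2.1.1] true OR true OR true = true
[1.2.1.2.2.1] false OR true = true
[1.2.1.2.2] NOT true = false
[1.2.1.2] true AND false = false
[1.2.1] true OR false = true
[1.2] NOT true = false
[1.3.3] false OR true = true
[1.3.4] exactly-one(true, false) = true
[1.3] true AND true AND true AND true = true
[1] exactly-one(false, false, true) = true
[2] false → true (antecedent false ⇒ implication holds) = true
[root] true AND true = true
Overall: true → issued

Issued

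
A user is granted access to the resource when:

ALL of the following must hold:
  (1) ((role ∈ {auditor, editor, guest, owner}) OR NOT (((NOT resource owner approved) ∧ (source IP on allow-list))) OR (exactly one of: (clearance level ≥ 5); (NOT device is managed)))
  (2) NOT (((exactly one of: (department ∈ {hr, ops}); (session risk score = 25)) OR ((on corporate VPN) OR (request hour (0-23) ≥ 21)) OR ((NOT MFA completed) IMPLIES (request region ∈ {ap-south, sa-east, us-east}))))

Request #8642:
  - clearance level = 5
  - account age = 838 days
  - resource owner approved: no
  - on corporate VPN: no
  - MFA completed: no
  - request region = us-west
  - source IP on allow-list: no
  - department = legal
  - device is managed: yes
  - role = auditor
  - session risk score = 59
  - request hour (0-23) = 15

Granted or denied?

Atomic conditions:
  role ∈ {auditor, editor, guest, owner}: auditor is in the set → true
  NOT resource owner approved: no → true
  source IP on allow-list: no → false
  clearance level ≥ 5: 5 ≥ 5 is true
  NOT device is managed: yes → false
  department ∈ {hr, ops}: legal is not in the set → false
  session risk score = 25: 59 == 25 is false
  on corporate VPN: no → false
  request hour (0-23) ≥ 21: 15 ≥ 21 is false
  NOT MFA completed: no → true
  request region ∈ {ap-south, sa-east, us-east}: us-west is not in the set → false
Combine:
[1.2.1] true AND false = false
[1.2] NOT false = true
[1.3] exactly-one(true, false) = true
[1] true OR true OR true = true
[2.1.1] exactly-one(false, false) = false
[2.1.2] false OR false = false
[2.1.3] true → false = false
[2.1] false OR false OR false = false
[2] NOT false = true
[root] true AND true = true
Overall: true → granted

Granted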